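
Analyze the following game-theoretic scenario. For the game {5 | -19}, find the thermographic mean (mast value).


Game = {5 | -19}, a switch {a | b} with numbers a > b.
Its thermograph has left wall a - t and right wall b + t, which meet at t = (a - b)/2, where both equal (a + b)/2. So the mast (mean value) is at (a + b)/2.
Mean = (5 + (-19))/2 = -14/2 = -7

-7


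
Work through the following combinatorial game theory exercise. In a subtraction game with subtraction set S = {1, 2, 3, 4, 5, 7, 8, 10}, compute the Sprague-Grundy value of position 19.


The subtraction set is S = {1, 2, 3, 4, 5, 7, 8, 10}.
G(k) = mex{ G(k - s) : s in S, s <= k }. We compute iteratively: G(0) = 0.
G(1) = mex({0}) = 1
G(2) = mex({0, 1}) = 2
G(3) = mex({0, 1, 2}) = 3
G(4) = mex({0, 1, 2, 3}) = 4
G(5) = mex({0, 1, 2, 3, 4}) = 5
G(6) = mex({1, 2, 3, 4, 5}) = 0
G(7) = mex({0, 2, 3, 4, 5}) = 1
G(8) = mex({0, 1, 3, 4, 5}) = 2
G(9) = mex({0, 1, 2, 4, 5}) = 3
G(10) = mex({0, 1, 2, 3, 5}) = 4
G(11) = mex({0, 1, 2, 3, 4}) = 5
G(12) = mex({1, 2, 3, 4, 5}) = 0
G(13) = mex({0, 2, 3, 4, 5}) = 1
G(14) = mex({0, 1, 3, 4, 5}) = 2
G(15) = mex({0, 1, 2, 4, 5}) = 3
Observe that G(6)..G(15) = 0, 1, 2, 3, 4, 5, 0, 1, 2, 3 repeats G(0)..G(9) = 0, 1, 2, 3, 4, 5, 0, 1, 2, 3.
For k >= max(S) = 10, G(k) is determined by the previous 10 values G(k-10)..G(k-1); a window of 10 consecutive values has recurred shifted by 6, so by induction G(k + 6) = G(k) for all k >= 0: the sequence is periodic from the start with period 6.
One period: G(0..5) = 0, 1, 2, 3, 4, 5.
19 mod 6 = 1, so G(19) = G(1) = 1.

1


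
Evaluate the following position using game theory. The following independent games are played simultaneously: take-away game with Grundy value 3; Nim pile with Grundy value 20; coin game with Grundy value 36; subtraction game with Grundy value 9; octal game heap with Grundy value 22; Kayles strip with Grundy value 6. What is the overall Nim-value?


By the Sprague-Grundy theorem, the Grundy value of a sum of games is the XOR of individual Grundy values.
take-away game: Grundy value = 3. Running XOR: 0 XOR 3 = 3
Nim pile: Grundy value = 20. Running XOR: 3 XOR 20 = 23
coin game: Grundy value = 36. Running XOR: 23 XOR 36 = 51
subtraction game: Grundy value = 9. Running XOR: 51 XOR 9 = 58
octal game heap: Grundy value = 22. Running XOR: 58 XOR 22 = 44
Kayles strip: Grundy value = 6. Running XOR: 44 XOR 6 = 42
The combined Grundy value is 42.

42


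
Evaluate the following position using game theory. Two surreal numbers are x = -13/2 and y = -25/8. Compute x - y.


x = -13/2, y = -25/8
Converting to common denominator: 8
x = -52/8, y = -25/8
x - y = -13/2 - -25/8 = -27/8

-27/8


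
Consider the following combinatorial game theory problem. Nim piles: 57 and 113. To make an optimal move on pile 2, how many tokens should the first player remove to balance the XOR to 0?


Piles: 57 and 113
Current XOR: 57 XOR 113 = 72 (non-zero, so this is an N-position).
To make the XOR zero, we need to find a move that balances the piles.
For pile 2 (size 113): target = 113 XOR 72 = 57
We reduce pile 2 from 113 to 57.
Tokens removed: 113 - 57 = 56
Verification: 57 XOR 57 = 0

56


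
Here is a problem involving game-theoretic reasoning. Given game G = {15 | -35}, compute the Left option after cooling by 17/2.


Original game: {15 | -35} (a switch {a | b} with a > b).
Cooling by t (for t below the temperature (a - b)/2 = 25) taxes each move by t: {a | b} cooled by t is {a - t | b + t}.
Cooling amount: t = 17/2
Cooled Left option: 15 - 17/2 = 13/2
Cooled Right option: -35 + 17/2 = -53/2
Cooled game: {13/2 | -53/2}
Left option = 13/2

13/2


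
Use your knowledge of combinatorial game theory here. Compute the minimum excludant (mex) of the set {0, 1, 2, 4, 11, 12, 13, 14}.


Set = {0, 1, 2, 4, 11, 12, 13, 14}
0 is in the set.
1 is in the set.
2 is in the set.
3 is NOT in the set. This is the mex.
mex = 3

3


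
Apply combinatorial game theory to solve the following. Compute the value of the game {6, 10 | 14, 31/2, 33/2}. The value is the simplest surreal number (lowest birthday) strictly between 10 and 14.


Left options: {6, 10}, max = 10
Right options: {14, 31/2, 33/2}, min = 14
All options are numbers and max(Left) < min(Right), so by the simplicity theorem the value is the simplest (earliest-born) number strictly between 10 and 14.
Integers 11 through 13 all lie strictly between 10 and 14.
Among integers, the simplest (lowest birthday = smallest |n|; 0 is born on day 0, +-n on day n) is 11.
No non-integer in the interval can be simpler: if x is a non-integer in the interval, then floor(x) or ceil(x) also lies in the interval (the interval contains an integer), and both are proper prefixes of x's sign expansion, i.e. born earlier. So the game value is 11.
Game value = 11

11


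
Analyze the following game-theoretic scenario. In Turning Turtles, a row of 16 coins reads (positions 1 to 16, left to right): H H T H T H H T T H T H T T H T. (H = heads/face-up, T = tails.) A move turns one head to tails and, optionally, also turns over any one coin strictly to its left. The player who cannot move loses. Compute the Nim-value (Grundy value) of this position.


Coins: H H T H T H H T T H T H T T H T
Key fact: a single head at position k behaves exactly like a Nim heap of size k (turning it to T and optionally flipping a coin at j < k corresponds to moving the heap from k to j, or to 0), and heads combine as a disjunctive sum (two heads at the same place would cancel, matching j XOR j = 0). So the Nim-value is the XOR of the 1-indexed positions of the heads.
Face-up positions (1-indexed): [1, 2, 4, 6, 7, 10, 12, 15]
XOR 0 with 1: 0 XOR 1 = 1
XOR 1 with 2: 1 XOR 2 = 3
XOR 3 with 4: 3 XOR 4 = 7
XOR 7 with 6: 7 XOR 6 = 1
XOR 1 with 7: 1 XOR 7 = 6
XOR 6 with 10: 6 XOR 10 = 12
XOR 12 with 12: 12 XOR 12 = 0
XOR 0 with 15: 0 XOR 15 = 15
Nim-value = 15

15


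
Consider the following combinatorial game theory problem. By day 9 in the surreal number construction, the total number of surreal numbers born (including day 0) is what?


Day 0: {|} = 0 is born. Count = 1.
Day n: the number of surreal numbers born by day n is 2^(n+1) - 1.
By day 0: 2^1 - 1 = 1
By day 1: 2^2 - 1 = 3
By day 2: 2^3 - 1 = 7
By day 3: 2^4 - 1 = 15
By day 4: 2^5 - 1 = 31
By day 5: 2^6 - 1 = 63
By day 6: 2^7 - 1 = 127
By day 7: 2^8 - 1 = 255
By day 8: 2^9 - 1 = 511
By day 9: 2^10 - 1 = 1023
By day 9: 1023 surreal numbers.

1023


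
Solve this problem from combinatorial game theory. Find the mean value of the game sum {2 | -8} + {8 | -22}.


G1 = {2 | -8}, G2 = {8 | -22}
Each is a switch {a | b} with numbers a > b; its mean value is (a + b)/2, and mean value is additive over game sums: m(G1 + G2) = m(G1) + m(G2).
Mean of G1 = (2 + (-8))/2 = -6/2 = -3
Mean of G2 = (8 + (-22))/2 = -14/2 = -7
Mean of G1 + G2 = -3 + -7 = -10

-10


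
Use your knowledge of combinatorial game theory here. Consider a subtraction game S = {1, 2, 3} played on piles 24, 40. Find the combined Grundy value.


Subtraction set: {1, 2, 3}
For this subtraction set, G(n) = n mod 4 (period = max + 1 = 4).
Pile 1 (size 24): G(24) = 24 mod 4 = 0
Pile 2 (size 40): G(40) = 40 mod 4 = 0
Total Grundy value = XOR of all: 0 XOR 0 = 0

0


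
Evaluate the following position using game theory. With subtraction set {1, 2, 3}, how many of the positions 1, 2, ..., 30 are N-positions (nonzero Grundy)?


Subtraction set S = {1, 2, 3}, so G(n) = n mod 4.
G(n) = 0 when n is a multiple of 4.
Multiples of 4 in [1, 30]: 7
N-positions (nonzero Grundy) = 30 - 7 = 23

23


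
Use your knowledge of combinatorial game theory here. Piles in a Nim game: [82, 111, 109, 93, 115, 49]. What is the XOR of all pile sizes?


We need the XOR (exclusive or) of all pile sizes.
After XOR-ing pile 1 (size 82): 0 XOR 82 = 82
After XOR-ing pile 2 (size 111): 82 XOR 111 = 61
After XOR-ing pile 3 (size 109): 61 XOR 109 = 80
After XOR-ing pile 4 (size 93): 80 XOR 93 = 13
After XOR-ing pile 5 (size 115): 13 XOR 115 = 126
After XOR-ing pile 6 (size 49): 126 XOR 49 = 79
The Nim-value of this position is 79.

79


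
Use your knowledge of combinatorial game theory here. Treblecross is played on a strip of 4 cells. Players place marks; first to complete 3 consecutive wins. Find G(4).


Treblecross: place X on empty cells; 3-in-a-row wins.
Playing within two cells of an existing X lets the opponent win at once, so sensible play treats the cells i-2..i+2 around each X as dead. The player left with no safe cell loses, so this is a normal-play take-away game on strips of safe cells.
Placing X at cell i (0-indexed) of a strip of k safe cells leaves independent strips of sizes max(0, i-2) and max(0, k-i-3). Hence G(k) = mex{ G(max(0,i-2)) XOR G(max(0,k-i-3)) : 0 <= i < k }, with G(0) = 0.
G(1): splits (0,0):0^0=0 -> mex({0}) = 1
G(2): splits (0,0):0^0=0 -> mex({0}) = 1
G(3): splits (0,0):0^0=0 -> mex({0}) = 1
G(4): splits (0,1):0^1=1 (0,0):0^0=0 -> mex({0, 1}) = 2
Therefore G(4) = 2.

2


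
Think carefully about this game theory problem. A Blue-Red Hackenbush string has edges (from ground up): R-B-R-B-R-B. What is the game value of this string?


Edges (from ground): R-B-R-B-R-B
By Berlekamp's sign-expansion rule, a Blue-Red Hackenbush stalk has the value of the surreal number whose sign sequence is the edge sequence with B -> + and R -> -.
Sign sequence: -+-+-+
Trace the sign expansion in the surreal number tree, starting from 0:
Edge 1: R (sign -) -> bounds (-inf, 0), value = -1
Edge 2: B (sign +) -> bounds (-1, 0), value = -1/2
Edge 3: R (sign -) -> bounds (-1, -1/2), value = -3/4
Edge 4: B (sign +) -> bounds (-3/4, -1/2), value = -5/8
Edge 5: R (sign -) -> bounds (-3/4, -5/8), value = -11/16
Edge 6: B (sign +) -> bounds (-11/16, -5/8), value = -21/32
Game value = -21/32

-21/32


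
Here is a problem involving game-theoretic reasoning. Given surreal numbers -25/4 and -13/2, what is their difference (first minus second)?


x = -25/4, y = -13/2
Converting to common denominator: 4
x = -25/4, y = -26/4
x - y = -25/4 - -13/2 = 1/4

1/4


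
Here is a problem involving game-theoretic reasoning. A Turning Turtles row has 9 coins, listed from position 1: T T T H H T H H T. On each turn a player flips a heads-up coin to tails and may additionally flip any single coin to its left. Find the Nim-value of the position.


Coins: T T T H H T H H T
Key fact: a single head at position k behaves exactly like a Nim heap of size k (turning it to T and optionally flipping a coin at j < k corresponds to moving the heap from k to j, or to 0), and heads combine as a disjunctive sum (two heads at the same place would cancel, matching j XOR j = 0). So the Nim-value is the XOR of the 1-indexed positions of the heads.
Face-up positions (1-indexed): [4, 5, 7, 8]
XOR 0 with 4: 0 XOR 4 = 4
XOR 4 with 5: 4 XOR 5 = 1
XOR 1 with 7: 1 XOR 7 = 6
XOR 6 with 8: 6 XOR 8 = 14
Nim-value = 14

14


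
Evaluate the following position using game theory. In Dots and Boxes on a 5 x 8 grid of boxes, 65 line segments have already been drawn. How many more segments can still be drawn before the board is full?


Grid: 5 x 8 boxes, i.e. 6 rows and 9 columns of dots.
Horizontal edges: (rows + 1) * cols = 6 * 8 = 48
Vertical edges: rows * (cols + 1) = 5 * 9 = 45
Total edges: 48 + 45 = 93
Edges drawn: 65
Remaining: 93 - 65 = 28

28


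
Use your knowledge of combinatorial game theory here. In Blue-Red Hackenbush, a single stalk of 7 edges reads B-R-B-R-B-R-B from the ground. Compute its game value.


Edges (from ground): B-R-B-R-B-R-B
By Berlekamp's sign-expansion rule, a Blue-Red Hackenbush stalk has the value of the surreal number whose sign sequence is the edge sequence with B -> + and R -> -.
Sign sequence: +-+-+-+
Trace the sign expansion in the surreal number tree, starting from 0:
Edge 1: B (sign +) -> bounds (0, +inf), value = 1
Edge 2: R (sign -) -> bounds (0, 1), value = 1/2
Edge 3: B (sign +) -> bounds (1/2, 1), value = 3/4
Edge 4: R (sign -) -> bounds (1/2, 3/4), value = 5/8
Edge 5: B (sign +) -> bounds (5/8, 3/4), value = 11/16
Edge 6: R (sign -) -> bounds (5/8, 11/16), value = 21/32
Edge 7: B (sign +) -> bounds (21/32, 11/16), value = 43/64
Game value = 43/64

43/64


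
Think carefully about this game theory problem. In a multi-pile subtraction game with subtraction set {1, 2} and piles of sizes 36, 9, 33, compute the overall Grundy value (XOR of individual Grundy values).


Subtraction set: {1, 2}
For this subtraction set, G(n) = n mod 3 (period = max + 1 = 3).
Pile 1 (size 36): G(36) = 36 mod 3 = 0
Pile 2 (size 9): G(9) = 9 mod 3 = 0
Pile 3 (size 33): G(33) = 33 mod 3 = 0
Total Grundy value = XOR of all: 0 XOR 0 XOR 0 = 0

0


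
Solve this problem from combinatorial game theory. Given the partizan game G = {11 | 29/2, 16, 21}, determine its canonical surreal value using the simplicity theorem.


Left options: {11}, max = 11
Right options: {29/2, 16, 21}, min = 29/2
All options are numbers and max(Left) < min(Right), so by the simplicity theorem the value is the simplest (earliest-born) number strictly between 11 and 29/2.
Integers 12 through 14 all lie strictly between 11 and 29/2.
Among integers, the simplest (lowest birthday = smallest |n|; 0 is born on day 0, +-n on day n) is 12.
No non-integer in the interval can be simpler: if x is a non-integer in the interval, then floor(x) or ceil(x) also lies in the interval (the interval contains an integer), and both are proper prefixes of x's sign expansion, i.e. born earlier. So the game value is 12.
Game value = 12

12


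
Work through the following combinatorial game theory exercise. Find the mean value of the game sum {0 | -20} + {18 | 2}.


G1 = {0 | -20}, G2 = {18 | 2}
Each is a switch {a | b} with numbers a > b; its mean value is (a + b)/2, and mean value is additive over game sums: m(G1 + G2) = m(G1) + m(G2).
Mean of G1 = (0 + (-20))/2 = -20/2 = -10
Mean of G2 = (18 + (2))/2 = 20/2 = 10
Mean of G1 + G2 = -10 + 10 = 0

0


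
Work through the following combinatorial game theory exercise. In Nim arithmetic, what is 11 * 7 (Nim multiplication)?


Nim multiplication is bilinear over XOR: (u XOR v) * w = (u*w) XOR (v*w).
So we split each operand into its bit components and XOR the pairwise Nim products.
11 = 1 + 2 + 8 (as XOR of powers of 2).
7 = 1 + 2 + 4 (as XOR of powers of 2).
Using the standard Nim-product table on single bits:
  2*2 = 3,   2*4 = 8,   2*8 = 12,
  4*4 = 6,   4*8 = 11,  8*8 = 13,
and  1*x = x (identity), k*l = l*k (commutative).
Pairwise Nim products:
  1 * 1 = 1
  1 * 2 = 2
  1 * 4 = 4
  2 * 1 = 2
  2 * 2 = 3
  2 * 4 = 8
  8 * 1 = 8
  8 * 2 = 12
  8 * 4 = 11
XOR them: 1 XOR 2 XOR 4 XOR 2 XOR 3 XOR 8 XOR 8 XOR 12 XOR 11 = 1.
Result: 11 * 7 = 1 (in Nim).

1


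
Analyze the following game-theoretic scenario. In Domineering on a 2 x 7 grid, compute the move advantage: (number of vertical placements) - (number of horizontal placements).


Board is 2 x 7 (rows x cols).
Left (vertical) placements: (rows-1) * cols = 1 * 7 = 7
Right (horizontal) placements: rows * (cols-1) = 2 * 6 = 12
Advantage = Left - Right = 7 - 12 = -5

-5


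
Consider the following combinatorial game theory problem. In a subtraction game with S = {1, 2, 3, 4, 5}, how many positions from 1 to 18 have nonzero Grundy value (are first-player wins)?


Subtraction set S = {1, 2, 3, 4, 5}, so G(n) = n mod 6.
G(n) = 0 when n is a multiple of 6.
Multiples of 6 in [1, 18]: 3
N-positions (nonzero Grundy) = 18 - 3 = 15

15


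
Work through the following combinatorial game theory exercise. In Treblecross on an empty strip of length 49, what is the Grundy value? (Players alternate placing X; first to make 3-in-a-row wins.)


Treblecross: place X on empty cells; 3-in-a-row wins.
Playing within two cells of an existing X lets the opponent win at once, so sensible play treats the cells i-2..i+2 around each X as dead. The player left with no safe cell loses, so this is a normal-play take-away game on strips of safe cells.
Placing X at cell i (0-indexed) of a strip of k safe cells leaves independent strips of sizes max(0, i-2) and max(0, k-i-3). Hence G(k) = mex{ G(max(0,i-2)) XOR G(max(0,k-i-3)) : 0 <= i < k }, with G(0) = 0.
G(1): splits (0,0):0^0=0 -> mex({0}) = 1
G(2): splits (0,0):0^0=0 -> mex({0}) = 1
G(3): splits (0,0):0^0=0 -> mex({0}) = 1
G(4): splits (0,1):0^1=1 (0,0):0^0=0 -> mex({0, 1}) = 2
G(5): splits (0,2):0^1=1 (0,1):0^1=1 (0,0):0^0=0 -> mex({0, 1}) = 2
G(6) = mex({1}) = 0
G(7) = mex({0, 1, 2}) = 3
G(8) = mex({0, 1, 2}) = 3
G(9) = mex({0, 2}) = 1
G(10) = mex({0, 2, 3}) = 1
G(11) = mex({0, 3}) = 1
G(12) = mex({1, 3}) = 0
G(13) = mex({0, 1, 2, 3}) = 4
G(14) = mex({0, 1, 2}) = 3
G(15) = mex({0, 1, 2}) = 3
G(16) = mex({0, 1, 2, 4}) = 3
G(17) = mex({0, 1, 3, 4}) = 2
G(18) = mex({0, 1, 3, 4}) = 2
G(19) = mex({0, 1, 3, 5}) = 2
G(20) = mex({0, 1, 2, 3, 5}) = 4
G(21) = mex({0, 1, 2, 3, 5}) = 4
G(22) = mex({1, 2, 6}) = 0
G(23) = mex({0, 1, 2, 3, 4, 6}) = 5
G(24) = mex({0, 1, 2, 3, 4}) = 5
G(25) = mex({0, 1, 3, 4, 7}) = 2
G(26) = mex({0, 1, 3, 4, 5, 7}) = 2
G(27) = mex({0, 1, 3, 5}) = 2
G(28) = mex({0, 1, 2, 5}) = 3
G(29) = mex({0, 1, 2, 4, 5, 6}) = 3
G(30) = mex({1, 2, 4, 6}) = 0
G(31) = mex({0, 1, 2, 3, 4, 6}) = 5
G(32) = mex({1, 2, 3, 4, 7}) = 0
G(33) = mex({0, 3, 7}) = 1
G(34) = mex({0, 2, 3, 5, 7}) = 1
G(35) = mex({0, 2, 3, 5, 6}) = 1
G(36) = mex({0, 1, 2, 5, 6}) = 3
G(37) = mex({0, 1, 2, 4, 5, 6}) = 3
G(38) = mex({0, 1, 2, 4}) = 3
G(39) = mex({0, 1, 2, 3, 4, 7}) = 5
G(40) = mex({0, 1, 2, 3, 4, 5, 7}) = 6
G(41) = mex({0, 1, 2, 3, 5, 7}) = 4
G(42) = mex({0, 1, 2, 3, 5, 6, 7}) = 4
G(43) = mex({0, 2, 3, 5, 6}) = 1
G(44) = mex({1, 2, 3, 4, 5, 6}) = 0
G(45) = mex({0, 1, 2, 3, 4, 6, 7}) = 5
G(46) = mex({0, 1, 2, 3, 4, 7}) = 5
G(47) = mex({0, 1, 2, 3, 4, 5, 7}) = 6
G(48) = mex({0, 1, 2, 3, 4, 5, 7}) = 6
G(49) = mex({0, 1, 3, 4, 5, 7}) = 2
Therefore G(49) = 2.

2


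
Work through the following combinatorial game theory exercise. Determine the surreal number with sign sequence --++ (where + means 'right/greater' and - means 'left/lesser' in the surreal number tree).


Sign expansion: --++
Rule: track bounds (lo, hi), initially (-inf, +inf). On '+', the current value becomes lo and we move to the simplest number in (value, hi): value + 1 if hi = +inf, otherwise the midpoint (value + hi)/2. On '-', the current value becomes hi and we move to value - 1 if lo = -inf, otherwise the midpoint (lo + value)/2.
Start at 0.
Step 1: sign = -, move left. Bounds: (-inf, 0). Value = -1
Step 2: sign = -, move left. Bounds: (-inf, -1). Value = -2
Step 3: sign = +, move right. Bounds: (-2, -1). Value = -3/2
Step 4: sign = +, move right. Bounds: (-3/2, -1). Value = -5/4
The surreal number with sign expansion --++ is -5/4.

-5/4


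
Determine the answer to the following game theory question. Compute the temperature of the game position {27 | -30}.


The game is {27 | -30}, a switch {a | b} with numbers a > b.
Cooling {a | b} by t gives {a - t | b + t}, which stops being hot when a - t = b + t, i.e. at t = (a - b)/2. So the temperature of a switch is (a - b)/2.
Temperature = (Left option - Right option) / 2
= (27 - (-30)) / 2
= 57 / 2
= 57/2

57/2


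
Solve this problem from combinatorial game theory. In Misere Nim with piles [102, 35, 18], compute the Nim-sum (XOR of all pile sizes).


We need the XOR (exclusive or) of all pile sizes.
After XOR-ing pile 1 (size 102): 0 XOR 102 = 102
After XOR-ing pile 2 (size 35): 102 XOR 35 = 69
After XOR-ing pile 3 (size 18): 69 XOR 18 = 87
The Nim-value of this position is 87.

87


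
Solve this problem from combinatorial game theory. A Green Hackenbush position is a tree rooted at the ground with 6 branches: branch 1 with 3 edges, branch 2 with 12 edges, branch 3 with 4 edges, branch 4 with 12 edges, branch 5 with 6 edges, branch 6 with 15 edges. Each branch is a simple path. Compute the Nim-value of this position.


The tree has 6 branches from the ground vertex.
In Green Hackenbush, the Nim-value of a simple path of length k is k.
Branch 1: length 3, Nim-value = 3
Branch 2: length 12, Nim-value = 12
Branch 3: length 4, Nim-value = 4
Branch 4: length 12, Nim-value = 12
Branch 5: length 6, Nim-value = 6
Branch 6: length 15, Nim-value = 15
Total Nim-value = XOR of all branch values:
0 XOR 3 = 3
3 XOR 12 = 15
15 XOR 4 = 11
11 XOR 12 = 7
7 XOR 6 = 1
1 XOR 15 = 14
Nim-value of the tree = 14

14


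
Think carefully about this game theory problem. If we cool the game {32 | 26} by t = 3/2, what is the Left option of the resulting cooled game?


Original game: {32 | 26} (a switch {a | b} with a > b).
Cooling by t (for t below the temperature (a - b)/2 = 3) taxes each move by t: {a | b} cooled by t is {a - t | b + t}.
Cooling amount: t = 3/2
Cooled Left option: 32 - 3/2 = 61/2
Cooled Right option: 26 + 3/2 = 55/2
Cooled game: {61/2 | 55/2}
Left option = 61/2

61/2


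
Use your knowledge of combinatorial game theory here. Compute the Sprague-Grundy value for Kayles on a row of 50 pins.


Kayles: a move removes 1 or 2 adjacent pins from a contiguous row.
Removing pins from a row of k leaves two independent rows (a, b) with a + b = k - 1 (one pin) or a + b = k - 2 (two pins); an end removal gives a = 0.
By Sprague-Grundy, G(k) = mex{ G(a) XOR G(b) } over all these splits. G(0) = 0.
G(1): splits (0,0):0^0=0 -> mex({0}) = 1
G(2): splits (0,1):0^1=1 (0,0):0^0=0 -> mex({0, 1}) = 2
G(3): splits (0,2):0^2=2 (1,1):1^1=0 (0,1):0^1=1 -> mex({0, 1, 2}) = 3
G(4): splits (0,3):0^3=3 (1,2):1^2=3 (0,2):0^2=2 (1,1):1^1=0 -> mex({0, 2, 3}) = 1
G(5): splits (0,4):0^1=1 (1,3):1^3=2 (2,2):2^2=0 (0,3):0^3=3 (1,2):1^2=3 -> mex({0, 1, 2, 3}) = 4
G(6) = mex({0, 1, 2, 4}) = 3
G(7) = mex({0, 1, 3, 4, 5}) = 2
G(8) = mex({0, 2, 3, 5, 6}) = 1
G(9) = mex({0, 1, 2, 3, 6, 7}) = 4
G(10) = mex({0, 1, 3, 4, 5, 7}) = 2
G(11) = mex({0, 1, 2, 3, 4, 5}) = 6
G(12) = mex({0, 1, 2, 3, 5, 6, 7}) = 4
G(13) = mex({0, 2, 3, 4, 6, 7}) = 1
G(14) = mex({0, 1, 4, 5, 6, 7}) = 2
G(15) = mex({0, 1, 2, 3, 4, 5, 6}) = 7
G(16) = mex({0, 2, 3, 5, 6, 7}) = 1
G(17) = mex({0, 1, 2, 3, 5, 6, 7}) = 4
G(18) = mex({0, 1, 2, 4, 5, 6}) = 3
G(19) = mex({0, 1, 3, 4, 5, 7}) = 2
G(20) = mex({0, 2, 3, 4, 5, 6, 7}) = 1
G(21) = mex({0, 1, 2, 3, 5, 6, 7}) = 4
G(22) = mex({0, 1, 2, 3, 4, 5, 7}) = 6
G(23) = mex({0, 1, 2, 3, 4, 5, 6}) = 7
G(24) = mex({0, 1, 2, 3, 5, 6, 7}) = 4
G(25) = mex({0, 2, 3, 4, 6, 7}) = 1
G(26) = mex({0, 1, 3, 4, 5, 6, 7}) = 2
G(27) = mex({0, 1, 2, 3, 4, 5, 6, 7}) = 8
G(28) = mex({0, 1, 2, 3, 4, 6, 7, 8}) = 5
G(29) = mex({0, 1, 2, 3, 5, 6, 7, 8, 9}) = 4
G(30) = mex({0, 1, 2, 3, 4, 5, 6, 9, 10}) = 7
G(31) = mex({0, 1, 3, 4, 5, 7, 10, 11}) = 2
G(32) = mex({0, 2, 3, 4, 5, 6, 7, 9, 11}) = 1
G(33) = mex({0, 1, 2, 3, 4, 5, 6, 7, 9, 12}) = 8
G(34) = mex({0, 1, 2, 3, 4, 5, 7, 8, 11, 12}) = 6
G(35) = mex({0, 1, 2, 3, 4, 5, 6, 8, 9, 10, 11}) = 7
G(36) = mex({0, 1, 2, 3, 5, 6, 7, 9, 10}) = 4
G(37) = mex({0, 2, 3, 4, 6, 7, 9, 10, 11, 12}) = 1
G(38) = mex({0, 1, 3, 4, 5, 6, 7, 9, 10, 11, 12}) = 2
G(39) = mex({0, 1, 2, 4, 5, 6, 7, 9, 10, 12, 14}) = 3
G(40) = mex({0, 2, 3, 4, 6, 7, 11, 12, 14}) = 1
G(41) = mex({0, 1, 2, 3, 5, 6, 7, 9, 10, 11, 12}) = 4
G(42) = mex({0, 1, 2, 3, 4, 5, 6, 9, 10}) = 7
G(43) = mex({0, 1, 3, 4, 5, 7, 9, 10, 12, 15}) = 2
G(44) = mex({0, 2, 3, 4, 5, 6, 7, 9, 10, 12, 15}) = 1
G(45) = mex({0, 1, 2, 3, 4, 5, 6, 7, 9, 10, 12, 14}) = 8
G(46) = mex({0, 1, 3, 4, 5, 7, 8, 11, 12, 14}) = 2
G(47) = mex({0, 1, 2, 3, 4, 5, 6, 8, 9, 10, 11, 12}) = 7
G(48) = mex({0, 1, 2, 3, 5, 6, 7, 9, 10}) = 4
G(49) = mex({0, 2, 3, 4, 6, 7, 9, 10, 11, 12, 15}) = 1
G(50) = mex({0, 1, 4, 5, 6, 7, 9, 11, 12, 14, 15}) = 2
Therefore G(50) = 2.

2


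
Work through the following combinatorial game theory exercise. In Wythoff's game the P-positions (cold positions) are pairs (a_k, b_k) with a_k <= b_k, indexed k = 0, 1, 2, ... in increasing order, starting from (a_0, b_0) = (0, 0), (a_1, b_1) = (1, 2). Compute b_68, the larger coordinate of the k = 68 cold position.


By Wythoff's theorem, a_k = floor(k * phi) and b_k = floor(k * phi^2) = a_k + k, where phi = (1 + sqrt(5))/2 is the golden ratio.
phi = (1 + sqrt(5))/2 = 1.618034
phi^2 = phi + 1 = 2.618034
k = 68
k * phi^2 = 68 * 2.618034 = 178.026311
b_68 = floor(k * phi^2) = 178 (check: a_68 + k = 110 + 68 = 178)

178


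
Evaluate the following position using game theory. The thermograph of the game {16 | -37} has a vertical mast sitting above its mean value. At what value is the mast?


Game = {16 | -37}, a switch {a | b} with numbers a > b.
Its thermograph has left wall a - t and right wall b + t, which meet at t = (a - b)/2, where both equal (a + b)/2. So the mast (mean value) is at (a + b)/2.
Mean = (16 + (-37))/2 = -21/2 = -21/2

-21/2


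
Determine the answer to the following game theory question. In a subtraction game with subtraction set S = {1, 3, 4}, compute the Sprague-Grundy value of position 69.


The subtraction set is S = {1, 3, 4}.
G(k) = mex{ G(k - s) : s in S, s <= k }. We compute iteratively: G(0) = 0.
G(1) = mex({0}) = 1
G(2) = mex({1}) = 0
G(3) = mex({0}) = 1
G(4) = mex({0, 1}) = 2
G(5) = mex({0, 1, 2}) = 3
G(6) = mex({0, 1, 3}) = 2
G(7) = mex({1, 2}) = 0
G(8) = mex({0, 2, 3}) = 1
G(9) = mex({1, 2, 3}) = 0
G(10) = mex({0, 2}) = 1
Observe that G(7)..G(10) = 0, 1, 0, 1 repeats G(0)..G(3) = 0, 1, 0, 1.
For k >= max(S) = 4, G(k) is determined by the previous 4 values G(k-4)..G(k-1); a window of 4 consecutive values has recurred shifted by 7, so by induction G(k + 7) = G(k) for all k >= 0: the sequence is periodic from the start with period 7.
One period: G(0..6) = 0, 1, 0, 1, 2, 3, 2.
69 mod 7 = 6, so G(69) = G(6) = 2.

2


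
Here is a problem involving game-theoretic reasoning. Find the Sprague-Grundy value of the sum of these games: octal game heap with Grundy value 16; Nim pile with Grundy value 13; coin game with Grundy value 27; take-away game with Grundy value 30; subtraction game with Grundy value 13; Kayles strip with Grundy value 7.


By the Sprague-Grundy theorem, the Grundy value of a sum of games is the XOR of individual Grundy values.
octal game heap: Grundy value = 16. Running XOR: 0 XOR 16 = 16
Nim pile: Grundy value = 13. Running XOR: 16 XOR 13 = 29
coin game: Grundy value = 27. Running XOR: 29 XOR 27 = 6
take-away game: Grundy value = 30. Running XOR: 6 XOR 30 = 24
subtraction game: Grundy value = 13. Running XOR: 24 XOR 13 = 21
Kayles strip: Grundy value = 7. Running XOR: 21 XOR 7 = 18
The combined Grundy value is 18.

18


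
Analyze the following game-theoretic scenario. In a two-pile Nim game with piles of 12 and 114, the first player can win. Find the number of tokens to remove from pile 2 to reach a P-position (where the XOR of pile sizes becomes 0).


Piles: 12 and 114
Current XOR: 12 XOR 114 = 126 (non-zero, so this is an N-position).
To make the XOR zero, we need to find a move that balances the piles.
For pile 2 (size 114): target = 114 XOR 126 = 12
We reduce pile 2 from 114 to 12.
Tokens removed: 114 - 12 = 102
Verification: 12 XOR 12 = 0

102


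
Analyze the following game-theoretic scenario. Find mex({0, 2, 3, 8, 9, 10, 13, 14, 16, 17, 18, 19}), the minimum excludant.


Set = {0, 2, 3, 8, 9, 10, 13, 14, 16, 17, 18, 19}
0 is in the set.
1 is NOT in the set. This is the mex.
mex = 1

1


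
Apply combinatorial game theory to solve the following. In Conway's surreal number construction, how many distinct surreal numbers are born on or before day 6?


Day 0: {|} = 0 is born. Count = 1.
Day n: the number of surreal numbers born by day n is 2^(n+1) - 1.
By day 0: 2^1 - 1 = 1
By day 1: 2^2 - 1 = 3
By day 2: 2^3 - 1 = 7
By day 3: 2^4 - 1 = 15
By day 4: 2^5 - 1 = 31
By day 5: 2^6 - 1 = 63
By day 6: 2^7 - 1 = 127
By day 6: 127 surreal numbers.

127


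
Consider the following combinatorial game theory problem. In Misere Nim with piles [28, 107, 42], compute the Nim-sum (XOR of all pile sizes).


We need the XOR (exclusive or) of all pile sizes.
After XOR-ing pile 1 (size 28): 0 XOR 28 = 28
After XOR-ing pile 2 (size 107): 28 XOR 107 = 119
After XOR-ing pile 3 (size 42): 119 XOR 42 = 93
The Nim-value of this position is 93.

93


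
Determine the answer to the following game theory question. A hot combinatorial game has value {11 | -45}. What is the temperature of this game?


The game is {11 | -45}, a switch {a | b} with numbers a > b.
Cooling {a | b} by t gives {a - t | b + t}, which stops being hot when a - t = b + t, i.e. at t = (a - b)/2. So the temperature of a switch is (a - b)/2.
Temperature = (Left option - Right option) / 2
= (11 - (-45)) / 2
= 56 / 2
= 28

28


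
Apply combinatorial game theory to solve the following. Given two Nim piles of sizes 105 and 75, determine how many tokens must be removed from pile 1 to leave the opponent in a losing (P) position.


Piles: 105 and 75
Current XOR: 105 XOR 75 = 34 (non-zero, so this is an N-position).
To make the XOR zero, we need to find a move that balances the piles.
For pile 1 (size 105): target = 105 XOR 34 = 75
We reduce pile 1 from 105 to 75.
Tokens removed: 105 - 75 = 30
Verification: 75 XOR 75 = 0

30


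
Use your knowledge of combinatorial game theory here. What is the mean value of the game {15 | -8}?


Game = {15 | -8}, a switch {a | b} with numbers a > b.
Its thermograph has left wall a - t and right wall b + t, which meet at t = (a - b)/2, where both equal (a + b)/2. So the mast (mean value) is at (a + b)/2.
Mean = (15 + (-8))/2 = 7/2 = 7/2

7/2


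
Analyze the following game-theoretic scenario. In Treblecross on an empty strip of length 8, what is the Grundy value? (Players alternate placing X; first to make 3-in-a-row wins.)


Treblecross: place X on empty cells; 3-in-a-row wins.
Playing within two cells of an existing X lets the opponent win at once, so sensible play treats the cells i-2..i+2 around each X as dead. The player left with no safe cell loses, so this is a normal-play take-away game on strips of safe cells.
Placing X at cell i (0-indexed) of a strip of k safe cells leaves independent strips of sizes max(0, i-2) and max(0, k-i-3). Hence G(k) = mex{ G(max(0,i-2)) XOR G(max(0,k-i-3)) : 0 <= i < k }, with G(0) = 0.
G(1): splits (0,0):0^0=0 -> mex({0}) = 1
G(2): splits (0,0):0^0=0 -> mex({0}) = 1
G(3): splits (0,0):0^0=0 -> mex({0}) = 1
G(4): splits (0,1):0^1=1 (0,0):0^0=0 -> mex({0, 1}) = 2
G(5): splits (0,2):0^1=1 (0,1):0^1=1 (0,0):0^0=0 -> mex({0, 1}) = 2
G(6) = mex({1}) = 0
G(7) = mex({0, 1, 2}) = 3
G(8) = mex({0, 1, 2}) = 3
Therefore G(8) = 3.

3


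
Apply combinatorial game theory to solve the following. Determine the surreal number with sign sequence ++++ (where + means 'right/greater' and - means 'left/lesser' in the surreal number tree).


Sign expansion: ++++
Rule: track bounds (lo, hi), initially (-inf, +inf). On '+', the current value becomes lo and we move to the simplest number in (value, hi): value + 1 if hi = +inf, otherwise the midpoint (value + hi)/2. On '-', the current value becomes hi and we move to value - 1 if lo = -inf, otherwise the midpoint (lo + value)/2.
Start at 0.
Step 1: sign = +, move right. Bounds: (0, +inf). Value = 1
Step 2: sign = +, move right. Bounds: (1, +inf). Value = 2
Step 3: sign = +, move right. Bounds: (2, +inf). Value = 3
Step 4: sign = +, move right. Bounds: (3, +inf). Value = 4
The surreal number with sign expansion ++++ is 4.

4


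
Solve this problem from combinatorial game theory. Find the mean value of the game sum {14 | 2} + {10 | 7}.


G1 = {14 | 2}, G2 = {10 | 7}
Each is a switch {a | b} with numbers a > b; its mean value is (a + b)/2, and mean value is additive over game sums: m(G1 + G2) = m(G1) + m(G2).
Mean of G1 = (14 + (2))/2 = 16/2 = 8
Mean of G2 = (10 + (7))/2 = 17/2 = 17/2
Mean of G1 + G2 = 8 + 17/2 = 33/2

33/2


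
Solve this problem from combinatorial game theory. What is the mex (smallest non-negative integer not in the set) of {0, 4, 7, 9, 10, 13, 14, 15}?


Set = {0, 4, 7, 9, 10, 13, 14, 15}
0 is in the set.
1 is NOT in the set. This is the mex.
mex = 1

1


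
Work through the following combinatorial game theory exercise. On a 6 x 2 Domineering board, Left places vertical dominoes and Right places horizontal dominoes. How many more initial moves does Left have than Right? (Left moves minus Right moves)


Board is 6 x 2 (rows x cols).
Left (vertical) placements: (rows-1) * cols = 5 * 2 = 10
Right (horizontal) placements: rows * (cols-1) = 6 * 1 = 6
Advantage = Left - Right = 10 - 6 = 4

4


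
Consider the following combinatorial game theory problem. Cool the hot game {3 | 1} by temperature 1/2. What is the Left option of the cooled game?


Original game: {3 | 1} (a switch {a | b} with a > b).
Cooling by t (for t below the temperature (a - b)/2 = 1) taxes each move by t: {a | b} cooled by t is {a - t | b + t}.
Cooling amount: t = 1/2
Cooled Left option: 3 - 1/2 = 5/2
Cooled Right option: 1 + 1/2 = 3/2
Cooled game: {5/2 | 3/2}
Left option = 5/2

5/2


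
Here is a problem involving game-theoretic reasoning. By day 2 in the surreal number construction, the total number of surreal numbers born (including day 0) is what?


Day 0: {|} = 0 is born. Count = 1.
Day n: the number of surreal numbers born by day n is 2^(n+1) - 1.
By day 0: 2^1 - 1 = 1
By day 1: 2^2 - 1 = 3
By day 2: 2^3 - 1 = 7
By day 2: 7 surreal numbers.

7


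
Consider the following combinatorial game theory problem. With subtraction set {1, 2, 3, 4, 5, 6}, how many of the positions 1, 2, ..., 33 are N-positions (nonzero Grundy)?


Subtraction set S = {1, 2, 3, 4, 5, 6}, so G(n) = n mod 7.
G(n) = 0 when n is a multiple of 7.
Multiples of 7 in [1, 33]: 4
N-positions (nonzero Grundy) = 33 - 4 = 29

29


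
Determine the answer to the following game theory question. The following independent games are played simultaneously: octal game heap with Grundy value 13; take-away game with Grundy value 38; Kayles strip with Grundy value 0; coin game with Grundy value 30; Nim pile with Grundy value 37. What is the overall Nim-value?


By the Sprague-Grundy theorem, the Grundy value of a sum of games is the XOR of individual Grundy values.
octal game heap: Grundy value = 13. Running XOR: 0 XOR 13 = 13
take-away game: Grundy value = 38. Running XOR: 13 XOR 38 = 43
Kayles strip: Grundy value = 0. Running XOR: 43 XOR 0 = 43
coin game: Grundy value = 30. Running XOR: 43 XOR 30 = 53
Nim pile: Grundy value = 37. Running XOR: 53 XOR 37 = 16
The combined Grundy value is 16.

16


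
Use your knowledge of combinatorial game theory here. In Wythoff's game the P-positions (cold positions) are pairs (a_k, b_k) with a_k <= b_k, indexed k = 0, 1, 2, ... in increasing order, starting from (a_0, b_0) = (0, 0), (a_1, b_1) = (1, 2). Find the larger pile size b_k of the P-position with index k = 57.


By Wythoff's theorem, a_k = floor(k * phi) and b_k = floor(k * phi^2) = a_k + k, where phi = (1 + sqrt(5))/2 is the golden ratio.
phi = (1 + sqrt(5))/2 = 1.618034
phi^2 = phi + 1 = 2.618034
k = 57
k * phi^2 = 57 * 2.618034 = 149.227937
b_57 = floor(k * phi^2) = 149 (check: a_57 + k = 92 + 57 = 149)

149


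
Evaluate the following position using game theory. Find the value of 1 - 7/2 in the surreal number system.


x = 1, y = 7/2
Converting to common denominator: 2
x = 2/2, y = 7/2
x - y = 1 - 7/2 = -5/2

-5/2


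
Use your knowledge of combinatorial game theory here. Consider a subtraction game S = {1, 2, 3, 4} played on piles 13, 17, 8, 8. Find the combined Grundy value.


Subtraction set: {1, 2, 3, 4}
For this subtraction set, G(n) = n mod 5 (period = max + 1 = 5).
Pile 1 (size 13): G(13) = 13 mod 5 = 3
Pile 2 (size 17): G(17) = 17 mod 5 = 2
Pile 3 (size 8): G(8) = 8 mod 5 = 3
Pile 4 (size 8): G(8) = 8 mod 5 = 3
Total Grundy value = XOR of all: 3 XOR 2 XOR 3 XOR 3 = 1

1


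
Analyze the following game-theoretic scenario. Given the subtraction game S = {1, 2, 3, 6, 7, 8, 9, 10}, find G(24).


The subtraction set is S = {1, 2, 3, 6, 7, 8, 9, 10}.
G(k) = mex{ G(k - s) : s in S, s <= k }. We compute iteratively: G(0) = 0.
G(1) = mex({0}) = 1
G(2) = mex({0, 1}) = 2
G(3) = mex({0, 1, 2}) = 3
G(4) = mex({1, 2, 3}) = 0
G(5) = mex({0, 2, 3}) = 1
G(6) = mex({0, 1, 3}) = 2
G(7) = mex({0, 1, 2}) = 3
G(8) = mex({0, 1, 2, 3}) = 4
G(9) = mex({0, 1, 2, 3, 4}) = 5
G(10) = mex({0, 1, 2, 3, 4, 5}) = 6
G(11) = mex({0, 1, 2, 3, 4, 5, 6}) = 7
G(12) = mex({0, 1, 2, 3, 5, 6, 7}) = 4
G(13) = mex({0, 1, 2, 3, 4, 6, 7}) = 5
G(14) = mex({0, 1, 2, 3, 4, 5, 7}) = 6
G(15) = mex({1, 2, 3, 4, 5, 6}) = 0
G(16) = mex({0, 2, 3, 4, 5, 6}) = 1
G(17) = mex({0, 1, 3, 4, 5, 6, 7}) = 2
G(18) = mex({0, 1, 2, 4, 5, 6, 7}) = 3
G(19) = mex({1, 2, 3, 4, 5, 6, 7}) = 0
G(20) = mex({0, 2, 3, 4, 5, 6, 7}) = 1
G(21) = mex({0, 1, 3, 4, 5, 6, 7}) = 2
G(22) = mex({0, 1, 2, 4, 5, 6}) = 3
G(23) = mex({0, 1, 2, 3, 5, 6}) = 4
G(24) = mex({0, 1, 2, 3, 4, 6}) = 5
Therefore G(24) = 5.

5


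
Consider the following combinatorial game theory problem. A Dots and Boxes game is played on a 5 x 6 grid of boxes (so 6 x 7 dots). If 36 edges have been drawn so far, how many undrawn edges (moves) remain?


Grid: 5 x 6 boxes, i.e. 6 rows and 7 columns of dots.
Horizontal edges: (rows + 1) * cols = 6 * 6 = 36
Vertical edges: rows * (cols + 1) = 5 * 7 = 35
Total edges: 36 + 35 = 71
Edges drawn: 36
Remaining: 71 - 36 = 35

35


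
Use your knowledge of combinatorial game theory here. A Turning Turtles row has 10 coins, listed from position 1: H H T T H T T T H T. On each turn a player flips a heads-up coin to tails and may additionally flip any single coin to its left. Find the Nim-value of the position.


Coins: H H T T H T T T H T
Key fact: a single head at position k behaves exactly like a Nim heap of size k (turning it to T and optionally flipping a coin at j < k corresponds to moving the heap from k to j, or to 0), and heads combine as a disjunctive sum (two heads at the same place would cancel, matching j XOR j = 0). So the Nim-value is the XOR of the 1-indexed positions of the heads.
Face-up positions (1-indexed): [1, 2, 5, 9]
XOR 0 with 1: 0 XOR 1 = 1
XOR 1 with 2: 1 XOR 2 = 3
XOR 3 with 5: 3 XOR 5 = 6
XOR 6 with 9: 6 XOR 9 = 15
Nim-value = 15

15


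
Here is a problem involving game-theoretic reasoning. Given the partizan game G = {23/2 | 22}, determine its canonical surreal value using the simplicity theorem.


Left options: {23/2}, max = 23/2
Right options: {22}, min = 22
All options are numbers and max(Left) < min(Right), so by the simplicity theorem the value is the simplest (earliest-born) number strictly between 23/2 and 22.
Integers 12 through 21 all lie strictly between 23/2 and 22.
Among integers, the simplest (lowest birthday = smallest |n|; 0 is born on day 0, +-n on day n) is 12.
No non-integer in the interval can be simpler: if x is a non-integer in the interval, then floor(x) or ceil(x) also lies in the interval (the interval contains an integer), and both are proper prefixes of x's sign expansion, i.e. born earlier. So the game value is 12.
Game value = 12

12


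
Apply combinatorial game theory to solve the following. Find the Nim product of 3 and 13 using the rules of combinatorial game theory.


Nim multiplication is bilinear over XOR: (u XOR v) * w = (u*w) XOR (v*w).
So we split each operand into its bit components and XOR the pairwise Nim products.
3 = 1 + 2 (as XOR of powers of 2).
13 = 1 + 4 + 8 (as XOR of powers of 2).
Using the standard Nim-product table on single bits:
  2*2 = 3,   2*4 = 8,   2*8 = 12,
  4*4 = 6,   4*8 = 11,  8*8 = 13,
and  1*x = x (identity), k*l = l*k (commutative).
Pairwise Nim products:
  1 * 1 = 1
  1 * 4 = 4
  1 * 8 = 8
  2 * 1 = 2
  2 * 4 = 8
  2 * 8 = 12
XOR them: 1 XOR 4 XOR 8 XOR 2 XOR 8 XOR 12 = 11.
Result: 3 * 13 = 11 (in Nim).

11


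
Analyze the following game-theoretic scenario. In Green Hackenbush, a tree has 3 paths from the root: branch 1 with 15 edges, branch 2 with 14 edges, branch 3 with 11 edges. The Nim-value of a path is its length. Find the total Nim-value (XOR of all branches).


The tree has 3 branches from the ground vertex.
In Green Hackenbush, the Nim-value of a simple path of length k is k.
Branch 1: length 15, Nim-value = 15
Branch 2: length 14, Nim-value = 14
Branch 3: length 11, Nim-value = 11
Total Nim-value = XOR of all branch values:
0 XOR 15 = 15
15 XOR 14 = 1
1 XOR 11 = 10
Nim-value of the tree = 10

10


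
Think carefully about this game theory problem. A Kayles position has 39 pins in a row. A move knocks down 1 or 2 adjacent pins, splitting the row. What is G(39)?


Kayles: a move removes 1 or 2 adjacent pins from a contiguous row.
Removing pins from a row of k leaves two independent rows (a, b) with a + b = k - 1 (one pin) or a + b = k - 2 (two pins); an end removal gives a = 0.
By Sprague-Grundy, G(k) = mex{ G(a) XOR G(b) } over all these splits. G(0) = 0.
G(1): splits (0,0):0^0=0 -> mex({0}) = 1
G(2): splits (0,1):0^1=1 (0,0):0^0=0 -> mex({0, 1}) = 2
G(3): splits (0,2):0^2=2 (1,1):1^1=0 (0,1):0^1=1 -> mex({0, 1, 2}) = 3
G(4): splits (0,3):0^3=3 (1,2):1^2=3 (0,2):0^2=2 (1,1):1^1=0 -> mex({0, 2, 3}) = 1
G(5): splits (0,4):0^1=1 (1,3):1^3=2 (2,2):2^2=0 (0,3):0^3=3 (1,2):1^2=3 -> mex({0, 1, 2, 3}) = 4
G(6) = mex({0, 1, 2, 4}) = 3
G(7) = mex({0, 1, 3, 4, 5}) = 2
G(8) = mex({0, 2, 3, 5, 6}) = 1
G(9) = mex({0, 1, 2, 3, 6, 7}) = 4
G(10) = mex({0, 1, 3, 4, 5, 7}) = 2
G(11) = mex({0, 1, 2, 3, 4, 5}) = 6
G(12) = mex({0, 1, 2, 3, 5, 6, 7}) = 4
G(13) = mex({0, 2, 3, 4, 6, 7}) = 1
G(14) = mex({0, 1, 4, 5, 6, 7}) = 2
G(15) = mex({0, 1, 2, 3, 4, 5, 6}) = 7
G(16) = mex({0, 2, 3, 5, 6, 7}) = 1
G(17) = mex({0, 1, 2, 3, 5, 6, 7}) = 4
G(18) = mex({0, 1, 2, 4, 5, 6}) = 3
G(19) = mex({0, 1, 3, 4, 5, 7}) = 2
G(20) = mex({0, 2, 3, 4, 5, 6, 7}) = 1
G(21) = mex({0, 1, 2, 3, 5, 6, 7}) = 4
G(22) = mex({0, 1, 2, 3, 4, 5, 7}) = 6
G(23) = mex({0, 1, 2, 3, 4, 5, 6}) = 7
G(24) = mex({0, 1, 2, 3, 5, 6, 7}) = 4
G(25) = mex({0, 2, 3, 4, 6, 7}) = 1
G(26) = mex({0, 1, 3, 4, 5, 6, 7}) = 2
G(27) = mex({0, 1, 2, 3, 4, 5, 6, 7}) = 8
G(28) = mex({0, 1, 2, 3, 4, 6, 7, 8}) = 5
G(29) = mex({0, 1, 2, 3, 5, 6, 7, 8, 9}) = 4
G(30) = mex({0, 1, 2, 3, 4, 5, 6, 9, 10}) = 7
G(31) = mex({0, 1, 3, 4, 5, 7, 10, 11}) = 2
G(32) = mex({0, 2, 3, 4, 5, 6, 7, 9, 11}) = 1
G(33) = mex({0, 1, 2, 3, 4, 5, 6, 7, 9, 12}) = 8
G(34) = mex({0, 1, 2, 3, 4, 5, 7, 8, 11, 12}) = 6
G(35) = mex({0, 1, 2, 3, 4, 5, 6, 8, 9, 10, 11}) = 7
G(36) = mex({0, 1, 2, 3, 5, 6, 7, 9, 10}) = 4
G(37) = mex({0, 2, 3, 4, 6, 7, 9, 10, 11, 12}) = 1
G(38) = mex({0, 1, 3, 4, 5, 6, 7, 9, 10, 11, 12}) = 2
G(39) = mex({0, 1, 2, 4, 5, 6, 7, 9, 10, 12, 14}) = 3
Therefore G(39) = 3.

3
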